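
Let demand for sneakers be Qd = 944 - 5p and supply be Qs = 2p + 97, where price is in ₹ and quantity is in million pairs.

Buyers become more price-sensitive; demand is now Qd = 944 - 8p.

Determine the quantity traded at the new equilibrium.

Initially, 944 - 5p = 2p + 97, so 847 = 7p and p = 121, Q = 339.
After the shift, demand is Qd = 944 - 8p and supply is Qs = 2p + 97.
Equate the new curves: 944 - 8p = 2p + 97, giving 847 = 10p, p = 84.7, Q = 266.4.

266.4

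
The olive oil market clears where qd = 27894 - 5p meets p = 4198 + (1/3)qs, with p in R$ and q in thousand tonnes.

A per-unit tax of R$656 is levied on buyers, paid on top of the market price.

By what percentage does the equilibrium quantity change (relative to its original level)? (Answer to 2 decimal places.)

-47.51

Before the shock: 27894 - 5p = 3p - 12594 ⇒ 40488 = 8p ⇒ p = 5061, q = 2589.
Since buyers pay the price plus the tax, the effective demand curve becomes qd = 24614 - 5p.
Setting them equal: 24614 - 5p = 3p - 12594 → 37208 = 8p, so p = 4651 and q = 1359.
%Δq = (1359 − 2589) / 2589 × 100 = -47.51%.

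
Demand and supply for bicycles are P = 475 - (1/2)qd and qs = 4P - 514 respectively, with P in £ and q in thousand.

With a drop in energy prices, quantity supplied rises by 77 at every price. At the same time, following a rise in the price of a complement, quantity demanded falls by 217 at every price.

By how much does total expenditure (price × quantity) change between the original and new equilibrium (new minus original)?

-45843

Solve the original market: 950 - 2P = 4P - 514, hence P = 244 and q = 462.
The shock moves the curves to qd = 733 - 2P and qs = 4P - 437.
New equilibrium: 733 - 2P = 4P - 437 ⇒ 1170 = 6P ⇒ P = 195, q = 343.
Expenditure moves from 244×462 = 112728 to 195×343 = 66885; change = -45843.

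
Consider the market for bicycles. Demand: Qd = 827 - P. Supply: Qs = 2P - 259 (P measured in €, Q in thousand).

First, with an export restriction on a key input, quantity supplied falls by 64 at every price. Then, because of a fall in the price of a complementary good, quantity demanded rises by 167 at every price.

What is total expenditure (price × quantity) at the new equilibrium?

Initially, 827 - P = 2P - 259, so 1086 = 3P and P = 362, Q = 465.
With the change applied: demand Qd = 994 - P, supply Qs = 2P - 323.
Setting them equal: 994 - P = 2P - 323 → 1317 = 3P, so P = 439 and Q = 555.
New expenditure = 439 × 555 = 243645.

243645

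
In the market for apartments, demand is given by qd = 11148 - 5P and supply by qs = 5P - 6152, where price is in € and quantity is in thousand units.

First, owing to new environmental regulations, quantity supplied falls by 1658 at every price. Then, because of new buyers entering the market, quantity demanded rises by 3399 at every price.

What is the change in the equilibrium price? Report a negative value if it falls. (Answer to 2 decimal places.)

+505.70

Before the shock: 11148 - 5P = 5P - 6152 ⇒ 17300 = 10P ⇒ P = 1730, q = 2498.
The new curves are qd = 14547 - 5P (demand) and qs = 5P - 7810 (supply).
Setting them equal: 14547 - 5P = 5P - 7810 → 22357 = 10P, so P = 2235.7 and q = 3368.5.
ΔP = 2235.7 − 1730 = +505.70.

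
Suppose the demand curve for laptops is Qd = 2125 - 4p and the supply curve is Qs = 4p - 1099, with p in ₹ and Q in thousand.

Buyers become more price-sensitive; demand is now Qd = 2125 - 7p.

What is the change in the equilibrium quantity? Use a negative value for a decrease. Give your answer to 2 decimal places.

Before the shock: 2125 - 4p = 4p - 1099 ⇒ 3224 = 8p ⇒ p = 403, Q = 513.
With the change applied: demand Qd = 2125 - 7p, supply Qs = 4p - 1099.
Clearing the new market: 2125 - 7p = 4p - 1099, so p = 3224/11 ≈ 293.0909 and Q = 807/11 ≈ 73.3636.
ΔQ = 73.3636 − 513 = -439.64.

-439.64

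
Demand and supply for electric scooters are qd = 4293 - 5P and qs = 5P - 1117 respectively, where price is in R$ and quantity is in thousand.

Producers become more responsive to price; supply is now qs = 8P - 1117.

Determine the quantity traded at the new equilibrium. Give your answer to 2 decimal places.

Initially, 4293 - 5P = 5P - 1117, so 5410 = 10P and P = 541, q = 1588.
The shock moves the curves to qd = 4293 - 5P and qs = 8P - 1117.
Setting them equal: 4293 - 5P = 8P - 1117 → 5410 = 13P, so P = 5410/13 ≈ 416.1538 and q = 28759/13 ≈ 2212.2308.

2212.23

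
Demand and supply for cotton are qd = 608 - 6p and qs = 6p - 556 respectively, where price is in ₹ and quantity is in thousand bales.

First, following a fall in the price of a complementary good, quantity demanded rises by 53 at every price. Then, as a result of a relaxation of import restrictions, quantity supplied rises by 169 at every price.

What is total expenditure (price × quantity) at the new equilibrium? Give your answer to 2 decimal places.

Solve the original market: 608 - 6p = 6p - 556, hence p = 97 and q = 26.
After the shift, demand is qd = 661 - 6p and supply is qs = 6p - 387.
Equate the new curves: 661 - 6p = 6p - 387, giving 1048 = 12p, p = 262/3 ≈ 87.3333, q = 137.
New expenditure = 87.3333 × 137 = 11964.67.

11964.67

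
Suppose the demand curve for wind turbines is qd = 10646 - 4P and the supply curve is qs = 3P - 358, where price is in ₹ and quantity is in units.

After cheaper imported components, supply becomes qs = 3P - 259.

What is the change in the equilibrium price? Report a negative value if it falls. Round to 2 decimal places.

-14.14

Initially, 10646 - 4P = 3P - 358, so 11004 = 7P and P = 1572, q = 4358.
With the change applied: demand qd = 10646 - 4P, supply qs = 3P - 259.
Clearing the new market: 10646 - 4P = 3P - 259, so P = 10905/7 ≈ 1557.8571 and q = 30902/7 ≈ 4414.5714.
ΔP = 1557.8571 − 1572 = -14.14.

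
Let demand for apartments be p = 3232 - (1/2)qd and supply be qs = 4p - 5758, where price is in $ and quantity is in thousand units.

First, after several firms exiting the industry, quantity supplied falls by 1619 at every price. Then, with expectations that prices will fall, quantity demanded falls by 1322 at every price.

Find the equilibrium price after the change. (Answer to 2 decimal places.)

Initially, 6464 - 2p = 4p - 5758, so 12222 = 6p and p = 2037, q = 2390.
The shock moves the curves to qd = 5142 - 2p and qs = 4p - 7377.
Setting them equal: 5142 - 2p = 4p - 7377 → 12519 = 6p, so p = 2086.5 and q = 969.

2086.50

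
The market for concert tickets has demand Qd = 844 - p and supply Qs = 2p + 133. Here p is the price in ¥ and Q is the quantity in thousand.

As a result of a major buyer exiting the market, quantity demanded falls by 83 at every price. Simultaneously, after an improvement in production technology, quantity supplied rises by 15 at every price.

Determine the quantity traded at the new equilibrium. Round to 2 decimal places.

556.67

Initially, 844 - p = 2p + 133, so 711 = 3p and p = 237, Q = 607.
After the shift, demand is Qd = 761 - p and supply is Qs = 2p + 148.
Clearing the new market: 761 - p = 2p + 148, so p = 613/3 ≈ 204.3333 and Q = 1670/3 ≈ 556.6667.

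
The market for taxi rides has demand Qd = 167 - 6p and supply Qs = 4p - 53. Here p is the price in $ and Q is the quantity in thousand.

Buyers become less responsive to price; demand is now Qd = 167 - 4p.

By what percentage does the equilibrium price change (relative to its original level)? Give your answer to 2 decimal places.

+25.00

Before the shock: 167 - 6p = 4p - 53 ⇒ 220 = 10p ⇒ p = 22, Q = 35.
With the change applied: demand Qd = 167 - 4p, supply Qs = 4p - 53.
Equate the new curves: 167 - 4p = 4p - 53, giving 220 = 8p, p = 27.5, Q = 57.
%Δp = (27.5 − 22) / 22 × 100 = +25.00%.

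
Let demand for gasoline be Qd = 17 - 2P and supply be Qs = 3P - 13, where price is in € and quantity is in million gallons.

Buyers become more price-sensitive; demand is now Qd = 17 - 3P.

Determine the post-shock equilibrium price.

Before the shock: 17 - 2P = 3P - 13 ⇒ 30 = 5P ⇒ P = 6, Q = 5.
With the change applied: demand Qd = 17 - 3P, supply Qs = 3P - 13.
Equate the new curves: 17 - 3P = 3P - 13, giving 30 = 6P, P = 5, Q = 2.

5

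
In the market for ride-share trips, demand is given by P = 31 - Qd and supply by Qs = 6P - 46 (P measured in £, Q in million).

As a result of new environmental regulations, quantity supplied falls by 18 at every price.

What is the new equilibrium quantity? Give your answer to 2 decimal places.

Original equilibrium: 31 - P = 6P - 46 gives 77 = 7P, so P = 11 and Q = 20.
After the shift, demand is Qd = 31 - P and supply is Qs = 6P - 64.
Equate the new curves: 31 - P = 6P - 64, giving 95 = 7P, P = 95/7 ≈ 13.5714, Q = 122/7 ≈ 17.4286.

17.43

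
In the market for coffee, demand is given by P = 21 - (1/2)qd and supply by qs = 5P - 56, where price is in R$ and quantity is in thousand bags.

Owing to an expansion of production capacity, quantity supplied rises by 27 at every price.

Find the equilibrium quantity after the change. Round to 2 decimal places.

21.71

Initially, 42 - 2P = 5P - 56, so 98 = 7P and P = 14, q = 14.
The new curves are qd = 42 - 2P (demand) and qs = 5P - 29 (supply).
Equate the new curves: 42 - 2P = 5P - 29, giving 71 = 7P, P = 71/7 ≈ 10.1429, q = 152/7 ≈ 21.7143.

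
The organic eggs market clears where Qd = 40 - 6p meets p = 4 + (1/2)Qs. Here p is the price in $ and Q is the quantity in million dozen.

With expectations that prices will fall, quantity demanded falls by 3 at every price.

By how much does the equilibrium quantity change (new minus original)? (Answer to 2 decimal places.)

Original equilibrium: 40 - 6p = 2p - 8 gives 48 = 8p, so p = 6 and Q = 4.
After the shift, demand is Qd = 37 - 6p and supply is Qs = 2p - 8.
Clearing the new market: 37 - 6p = 2p - 8, so p = 5.625 and Q = 3.25.
ΔQ = 3.25 − 4 = -0.75.

-0.75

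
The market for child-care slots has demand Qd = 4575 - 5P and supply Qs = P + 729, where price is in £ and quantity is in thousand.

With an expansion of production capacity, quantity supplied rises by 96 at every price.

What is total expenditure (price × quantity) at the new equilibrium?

Original equilibrium: 4575 - 5P = P + 729 gives 3846 = 6P, so P = 641 and Q = 1370.
After the shift, demand is Qd = 4575 - 5P and supply is Qs = P + 825.
Equate the new curves: 4575 - 5P = P + 825, giving 3750 = 6P, P = 625, Q = 1450.
New expenditure = 625 × 1450 = 906250.

906250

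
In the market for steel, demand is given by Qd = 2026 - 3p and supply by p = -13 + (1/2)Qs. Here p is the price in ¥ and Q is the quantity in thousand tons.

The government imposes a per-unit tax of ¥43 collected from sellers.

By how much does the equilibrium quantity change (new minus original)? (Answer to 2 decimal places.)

Solve the original market: 2026 - 3p = 2p + 26, hence p = 400 and Q = 826.
Since sellers keep the price net of the tax, the effective supply curve becomes Qs = 2p - 60.
Setting them equal: 2026 - 3p = 2p - 60 → 2086 = 5p, so p = 417.2 and Q = 774.4.
ΔQ = 774.4 − 826 = -51.60.

-51.60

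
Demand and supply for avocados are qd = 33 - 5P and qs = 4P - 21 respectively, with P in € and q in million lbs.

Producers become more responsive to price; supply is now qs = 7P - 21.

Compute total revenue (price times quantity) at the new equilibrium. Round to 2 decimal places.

Initially, 33 - 5P = 4P - 21, so 54 = 9P and P = 6, q = 3.
With the change applied: demand qd = 33 - 5P, supply qs = 7P - 21.
New equilibrium: 33 - 5P = 7P - 21 ⇒ 54 = 12P ⇒ P = 4.5, q = 10.5.
New expenditure = 4.5 × 10.5 = 47.25.

47.25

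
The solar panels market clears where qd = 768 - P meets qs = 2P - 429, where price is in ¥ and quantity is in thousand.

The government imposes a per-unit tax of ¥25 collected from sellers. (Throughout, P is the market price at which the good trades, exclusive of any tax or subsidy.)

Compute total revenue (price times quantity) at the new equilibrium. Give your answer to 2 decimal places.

146453.22

Original equilibrium: 768 - P = 2P - 429 gives 1197 = 3P, so P = 399 and q = 369.
Since sellers keep the price net of the tax, the effective supply curve becomes qs = 2P - 479.
Clearing the new market: 768 - P = 2P - 479, so P = 1247/3 ≈ 415.6667 and q = 1057/3 ≈ 352.3333.
New expenditure = 415.6667 × 352.3333 = 146453.22.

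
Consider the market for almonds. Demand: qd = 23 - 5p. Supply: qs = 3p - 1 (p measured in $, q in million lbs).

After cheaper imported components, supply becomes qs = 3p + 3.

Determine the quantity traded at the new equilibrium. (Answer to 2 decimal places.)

10.50

Solve the original market: 23 - 5p = 3p - 1, hence p = 3 and q = 8.
After the shift, demand is qd = 23 - 5p and supply is qs = 3p + 3.
Clearing the new market: 23 - 5p = 3p + 3, so p = 2.5 and q = 10.5.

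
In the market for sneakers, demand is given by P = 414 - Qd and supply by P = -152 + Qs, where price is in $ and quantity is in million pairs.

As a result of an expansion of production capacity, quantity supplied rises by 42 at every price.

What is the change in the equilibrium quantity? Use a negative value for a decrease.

Original equilibrium: 414 - P = P + 152 gives 262 = 2P, so P = 131 and Q = 283.
The new curves are Qd = 414 - P (demand) and Qs = P + 194 (supply).
Setting them equal: 414 - P = P + 194 → 220 = 2P, so P = 110 and Q = 304.
ΔQ = 304 − 283 = +21.

+21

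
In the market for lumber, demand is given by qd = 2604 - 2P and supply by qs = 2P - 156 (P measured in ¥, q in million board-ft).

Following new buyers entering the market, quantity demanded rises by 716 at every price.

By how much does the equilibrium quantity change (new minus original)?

Before the shock: 2604 - 2P = 2P - 156 ⇒ 2760 = 4P ⇒ P = 690, q = 1224.
With the change applied: demand qd = 3320 - 2P, supply qs = 2P - 156.
Equate the new curves: 3320 - 2P = 2P - 156, giving 3476 = 4P, P = 869, q = 1582.
Δq = 1582 − 1224 = +358.

+358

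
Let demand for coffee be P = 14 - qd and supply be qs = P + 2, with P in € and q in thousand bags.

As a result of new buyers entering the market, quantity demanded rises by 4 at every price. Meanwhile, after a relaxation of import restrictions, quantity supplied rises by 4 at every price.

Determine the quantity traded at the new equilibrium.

12

Original equilibrium: 14 - P = P + 2 gives 12 = 2P, so P = 6 and q = 8.
The new curves are qd = 18 - P (demand) and qs = P + 6 (supply).
Equate the new curves: 18 - P = P + 6, giving 12 = 2P, P = 6, q = 12.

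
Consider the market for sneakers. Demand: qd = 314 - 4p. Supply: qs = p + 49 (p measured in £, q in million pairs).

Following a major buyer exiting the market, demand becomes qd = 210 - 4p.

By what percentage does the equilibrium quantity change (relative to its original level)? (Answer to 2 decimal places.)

-20.39

Initially, 314 - 4p = p + 49, so 265 = 5p and p = 53, q = 102.
The shock moves the curves to qd = 210 - 4p and qs = p + 49.
Setting them equal: 210 - 4p = p + 49 → 161 = 5p, so p = 32.2 and q = 81.2.
%Δq = (81.2 − 102) / 102 × 100 = -20.39%.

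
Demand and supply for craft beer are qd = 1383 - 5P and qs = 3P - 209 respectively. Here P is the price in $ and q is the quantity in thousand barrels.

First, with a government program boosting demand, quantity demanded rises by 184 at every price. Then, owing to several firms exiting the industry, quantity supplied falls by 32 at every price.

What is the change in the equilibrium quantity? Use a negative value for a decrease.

Before the shock: 1383 - 5P = 3P - 209 ⇒ 1592 = 8P ⇒ P = 199, q = 388.
With the change applied: demand qd = 1567 - 5P, supply qs = 3P - 241.
Equate the new curves: 1567 - 5P = 3P - 241, giving 1808 = 8P, P = 226, q = 437.
Δq = 437 − 388 = +49.

+49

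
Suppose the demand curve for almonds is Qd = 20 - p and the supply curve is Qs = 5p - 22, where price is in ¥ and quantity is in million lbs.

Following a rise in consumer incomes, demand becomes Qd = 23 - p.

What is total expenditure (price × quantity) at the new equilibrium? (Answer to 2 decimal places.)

116.25

Original equilibrium: 20 - p = 5p - 22 gives 42 = 6p, so p = 7 and Q = 13.
The shock moves the curves to Qd = 23 - p and Qs = 5p - 22.
Equate the new curves: 23 - p = 5p - 22, giving 45 = 6p, p = 7.5, Q = 15.5.
New expenditure = 7.5 × 15.5 = 116.25.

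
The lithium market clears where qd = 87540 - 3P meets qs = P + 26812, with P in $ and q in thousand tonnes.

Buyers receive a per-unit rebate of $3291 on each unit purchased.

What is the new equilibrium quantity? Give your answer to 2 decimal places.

Initially, 87540 - 3P = P + 26812, so 60728 = 4P and P = 15182, q = 41994.
Since buyers' out-of-pocket price is the market price minus the rebate, the effective demand curve becomes qd = 97413 - 3P.
New equilibrium: 97413 - 3P = P + 26812 ⇒ 70601 = 4P ⇒ P = 17650.25, q = 44462.25.

44462.25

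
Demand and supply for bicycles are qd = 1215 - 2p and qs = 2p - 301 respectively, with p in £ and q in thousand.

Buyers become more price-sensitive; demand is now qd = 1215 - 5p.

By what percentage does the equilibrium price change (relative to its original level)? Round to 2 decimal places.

Before the shock: 1215 - 2p = 2p - 301 ⇒ 1516 = 4p ⇒ p = 379, q = 457.
The new curves are qd = 1215 - 5p (demand) and qs = 2p - 301 (supply).
Clearing the new market: 1215 - 5p = 2p - 301, so p = 1516/7 ≈ 216.5714 and q = 925/7 ≈ 132.1429.
%Δp = (216.5714 − 379) / 379 × 100 = -42.86%.

-42.86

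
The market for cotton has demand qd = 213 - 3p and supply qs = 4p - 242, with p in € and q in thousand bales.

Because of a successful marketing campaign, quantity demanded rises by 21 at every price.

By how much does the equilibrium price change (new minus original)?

Initially, 213 - 3p = 4p - 242, so 455 = 7p and p = 65, q = 18.
The new curves are qd = 234 - 3p (demand) and qs = 4p - 242 (supply).
Equate the new curves: 234 - 3p = 4p - 242, giving 476 = 7p, p = 68, q = 30.
Δp = 68 − 65 = +3.

+3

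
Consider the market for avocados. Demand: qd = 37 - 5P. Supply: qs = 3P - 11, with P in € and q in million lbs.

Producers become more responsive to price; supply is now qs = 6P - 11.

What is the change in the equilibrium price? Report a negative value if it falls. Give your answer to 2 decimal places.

-1.64

Before the shock: 37 - 5P = 3P - 11 ⇒ 48 = 8P ⇒ P = 6, q = 7.
The shock moves the curves to qd = 37 - 5P and qs = 6P - 11.
Clearing the new market: 37 - 5P = 6P - 11, so P = 48/11 ≈ 4.3636 and q = 167/11 ≈ 15.1818.
ΔP = 4.3636 − 6 = -1.64.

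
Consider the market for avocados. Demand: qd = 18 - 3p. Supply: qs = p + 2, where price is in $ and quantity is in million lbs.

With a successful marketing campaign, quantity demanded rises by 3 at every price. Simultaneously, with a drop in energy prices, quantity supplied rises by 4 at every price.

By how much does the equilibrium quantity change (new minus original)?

Before the shock: 18 - 3p = p + 2 ⇒ 16 = 4p ⇒ p = 4, q = 6.
The shock moves the curves to qd = 21 - 3p and qs = p + 6.
Equate the new curves: 21 - 3p = p + 6, giving 15 = 4p, p = 3.75, q = 9.75.
Δq = 9.75 − 6 = +3.75.

+3.75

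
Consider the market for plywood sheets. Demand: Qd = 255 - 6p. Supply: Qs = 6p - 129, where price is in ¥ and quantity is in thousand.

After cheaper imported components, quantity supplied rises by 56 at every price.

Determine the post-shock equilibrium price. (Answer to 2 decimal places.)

Before the shock: 255 - 6p = 6p - 129 ⇒ 384 = 12p ⇒ p = 32, Q = 63.
After the shift, demand is Qd = 255 - 6p and supply is Qs = 6p - 73.
Equate the new curves: 255 - 6p = 6p - 73, giving 328 = 12p, p = 82/3 ≈ 27.3333, Q = 91.

27.33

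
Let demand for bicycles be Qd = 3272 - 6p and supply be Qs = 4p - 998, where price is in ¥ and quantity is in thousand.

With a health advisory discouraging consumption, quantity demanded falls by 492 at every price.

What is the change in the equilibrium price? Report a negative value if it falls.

-49.2

Initially, 3272 - 6p = 4p - 998, so 4270 = 10p and p = 427, Q = 710.
The shock moves the curves to Qd = 2780 - 6p and Qs = 4p - 998.
Equate the new curves: 2780 - 6p = 4p - 998, giving 3778 = 10p, p = 377.8, Q = 513.2.
Δp = 377.8 − 427 = -49.2.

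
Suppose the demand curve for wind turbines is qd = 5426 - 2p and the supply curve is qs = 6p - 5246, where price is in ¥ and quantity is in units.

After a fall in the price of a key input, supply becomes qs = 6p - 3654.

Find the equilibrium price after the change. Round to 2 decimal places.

1135.00

Solve the original market: 5426 - 2p = 6p - 5246, hence p = 1334 and q = 2758.
The shock moves the curves to qd = 5426 - 2p and qs = 6p - 3654.
Setting them equal: 5426 - 2p = 6p - 3654 → 9080 = 8p, so p = 1135 and q = 3156.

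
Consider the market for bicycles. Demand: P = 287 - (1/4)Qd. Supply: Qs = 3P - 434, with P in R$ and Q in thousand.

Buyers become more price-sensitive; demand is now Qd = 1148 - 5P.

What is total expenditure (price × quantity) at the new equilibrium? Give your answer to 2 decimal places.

31491.69

Initially, 1148 - 4P = 3P - 434, so 1582 = 7P and P = 226, Q = 244.
After the shift, demand is Qd = 1148 - 5P and supply is Qs = 3P - 434.
New equilibrium: 1148 - 5P = 3P - 434 ⇒ 1582 = 8P ⇒ P = 197.75, Q = 159.25.
New expenditure = 197.75 × 159.25 = 31491.69.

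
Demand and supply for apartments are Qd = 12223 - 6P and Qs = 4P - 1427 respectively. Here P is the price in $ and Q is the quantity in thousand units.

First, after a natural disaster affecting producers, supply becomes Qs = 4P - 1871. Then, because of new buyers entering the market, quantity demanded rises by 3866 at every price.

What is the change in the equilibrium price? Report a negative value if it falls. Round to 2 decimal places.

Before the shock: 12223 - 6P = 4P - 1427 ⇒ 13650 = 10P ⇒ P = 1365, Q = 4033.
The shock moves the curves to Qd = 16089 - 6P and Qs = 4P - 1871.
New equilibrium: 16089 - 6P = 4P - 1871 ⇒ 17960 = 10P ⇒ P = 1796, Q = 5313.
ΔP = 1796 − 1365 = +431.00.

+431.00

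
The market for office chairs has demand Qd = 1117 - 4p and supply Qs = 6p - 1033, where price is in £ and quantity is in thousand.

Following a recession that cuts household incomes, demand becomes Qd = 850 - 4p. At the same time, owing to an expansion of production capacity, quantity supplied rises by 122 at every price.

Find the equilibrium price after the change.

Original equilibrium: 1117 - 4p = 6p - 1033 gives 2150 = 10p, so p = 215 and Q = 257.
After the shift, demand is Qd = 850 - 4p and supply is Qs = 6p - 911.
Equate the new curves: 850 - 4p = 6p - 911, giving 1761 = 10p, p = 176.1, Q = 145.6.

176.1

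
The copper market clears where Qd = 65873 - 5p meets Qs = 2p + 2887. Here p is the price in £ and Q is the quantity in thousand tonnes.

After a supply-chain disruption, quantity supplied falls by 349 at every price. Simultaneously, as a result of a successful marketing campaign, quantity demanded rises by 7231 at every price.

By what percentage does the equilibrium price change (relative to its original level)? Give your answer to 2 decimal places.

Original equilibrium: 65873 - 5p = 2p + 2887 gives 62986 = 7p, so p = 8998 and Q = 20883.
The shock moves the curves to Qd = 73104 - 5p and Qs = 2p + 2538.
Setting them equal: 73104 - 5p = 2p + 2538 → 70566 = 7p, so p = 70566/7 ≈ 10080.8571 and Q = 158898/7 ≈ 22699.7143.
%Δp = (10080.8571 − 8998) / 8998 × 100 = +12.03%.

+12.03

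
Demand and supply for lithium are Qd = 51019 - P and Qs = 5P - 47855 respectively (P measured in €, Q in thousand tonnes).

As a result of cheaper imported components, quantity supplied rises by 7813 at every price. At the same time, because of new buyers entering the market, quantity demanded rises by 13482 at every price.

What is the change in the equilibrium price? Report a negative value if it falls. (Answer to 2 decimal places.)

Initially, 51019 - P = 5P - 47855, so 98874 = 6P and P = 16479, Q = 34540.
After the shift, demand is Qd = 64501 - P and supply is Qs = 5P - 40042.
New equilibrium: 64501 - P = 5P - 40042 ⇒ 104543 = 6P ⇒ P = 104543/6 ≈ 17423.8333, Q = 282463/6 ≈ 47077.1667.
ΔP = 17423.8333 − 16479 = +944.83.

+944.83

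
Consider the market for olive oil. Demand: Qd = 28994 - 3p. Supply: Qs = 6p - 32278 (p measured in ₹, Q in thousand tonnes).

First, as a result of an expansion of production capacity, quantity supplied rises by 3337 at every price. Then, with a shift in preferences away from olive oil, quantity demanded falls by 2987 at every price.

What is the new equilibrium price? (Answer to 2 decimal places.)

Before the shock: 28994 - 3p = 6p - 32278 ⇒ 61272 = 9p ⇒ p = 6808, Q = 8570.
The new curves are Qd = 26007 - 3p (demand) and Qs = 6p - 28941 (supply).
Equate the new curves: 26007 - 3p = 6p - 28941, giving 54948 = 9p, p = 18316/3 ≈ 6105.3333, Q = 7691.

6105.33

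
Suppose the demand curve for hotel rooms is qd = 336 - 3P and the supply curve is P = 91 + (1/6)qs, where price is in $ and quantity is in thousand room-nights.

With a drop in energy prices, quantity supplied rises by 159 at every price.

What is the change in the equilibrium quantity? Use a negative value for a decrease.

Original equilibrium: 336 - 3P = 6P - 546 gives 882 = 9P, so P = 98 and q = 42.
After the shift, demand is qd = 336 - 3P and supply is qs = 6P - 387.
Equate the new curves: 336 - 3P = 6P - 387, giving 723 = 9P, P = 241/3 ≈ 80.3333, q = 95.
Δq = 95 − 42 = +53.

+53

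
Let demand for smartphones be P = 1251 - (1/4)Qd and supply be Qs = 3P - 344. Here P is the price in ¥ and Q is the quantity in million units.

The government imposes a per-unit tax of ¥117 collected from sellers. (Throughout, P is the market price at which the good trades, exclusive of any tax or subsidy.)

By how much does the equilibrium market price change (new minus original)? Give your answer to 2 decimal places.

Before the shock: 5004 - 4P = 3P - 344 ⇒ 5348 = 7P ⇒ P = 764, Q = 1948.
Since sellers keep the price net of the tax, the effective supply curve becomes Qs = 3P - 695.
Setting them equal: 5004 - 4P = 3P - 695 → 5699 = 7P, so P = 5699/7 ≈ 814.1429 and Q = 12232/7 ≈ 1747.4286.
ΔP = 814.1429 − 764 = +50.14.

+50.14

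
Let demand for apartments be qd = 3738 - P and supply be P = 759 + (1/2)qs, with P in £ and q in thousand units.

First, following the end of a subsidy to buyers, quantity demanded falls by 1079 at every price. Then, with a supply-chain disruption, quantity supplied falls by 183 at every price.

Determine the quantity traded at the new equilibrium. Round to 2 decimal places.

1205.67

Solve the original market: 3738 - P = 2P - 1518, hence P = 1752 and q = 1986.
The shock moves the curves to qd = 2659 - P and qs = 2P - 1701.
Setting them equal: 2659 - P = 2P - 1701 → 4360 = 3P, so P = 4360/3 ≈ 1453.3333 and q = 3617/3 ≈ 1205.6667.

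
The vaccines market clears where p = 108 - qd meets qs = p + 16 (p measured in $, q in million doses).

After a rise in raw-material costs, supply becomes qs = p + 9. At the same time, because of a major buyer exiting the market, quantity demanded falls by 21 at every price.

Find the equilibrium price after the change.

39

Initially, 108 - p = p + 16, so 92 = 2p and p = 46, q = 62.
The shock moves the curves to qd = 87 - p and qs = p + 9.
Clearing the new market: 87 - p = p + 9, so p = 39 and q = 48.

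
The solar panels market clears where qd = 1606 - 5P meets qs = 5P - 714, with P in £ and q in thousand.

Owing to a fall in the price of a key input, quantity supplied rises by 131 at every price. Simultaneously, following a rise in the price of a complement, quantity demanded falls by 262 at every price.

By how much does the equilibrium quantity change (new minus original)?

-65.5

Original equilibrium: 1606 - 5P = 5P - 714 gives 2320 = 10P, so P = 232 and q = 446.
With the change applied: demand qd = 1344 - 5P, supply qs = 5P - 583.
New equilibrium: 1344 - 5P = 5P - 583 ⇒ 1927 = 10P ⇒ P = 192.7, q = 380.5.
Δq = 380.5 − 446 = -65.5.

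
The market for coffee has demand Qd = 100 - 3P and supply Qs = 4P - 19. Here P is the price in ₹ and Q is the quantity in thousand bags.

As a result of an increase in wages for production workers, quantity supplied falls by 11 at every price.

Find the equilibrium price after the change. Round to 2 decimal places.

18.57

Initially, 100 - 3P = 4P - 19, so 119 = 7P and P = 17, Q = 49.
The shock moves the curves to Qd = 100 - 3P and Qs = 4P - 30.
Setting them equal: 100 - 3P = 4P - 30 → 130 = 7P, so P = 130/7 ≈ 18.5714 and Q = 310/7 ≈ 44.2857.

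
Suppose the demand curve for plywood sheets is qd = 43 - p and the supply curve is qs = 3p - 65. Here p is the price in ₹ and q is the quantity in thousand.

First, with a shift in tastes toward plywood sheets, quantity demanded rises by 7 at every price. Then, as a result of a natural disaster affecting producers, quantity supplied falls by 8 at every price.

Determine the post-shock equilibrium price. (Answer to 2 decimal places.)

30.75

Before the shock: 43 - p = 3p - 65 ⇒ 108 = 4p ⇒ p = 27, q = 16.
After the shift, demand is qd = 50 - p and supply is qs = 3p - 73.
Setting them equal: 50 - p = 3p - 73 → 123 = 4p, so p = 30.75 and q = 19.25.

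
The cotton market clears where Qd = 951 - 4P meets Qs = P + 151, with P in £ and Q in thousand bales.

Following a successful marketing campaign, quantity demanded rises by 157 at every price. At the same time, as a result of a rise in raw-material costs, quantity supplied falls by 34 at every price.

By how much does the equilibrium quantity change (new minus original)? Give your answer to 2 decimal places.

+4.20

Initially, 951 - 4P = P + 151, so 800 = 5P and P = 160, Q = 311.
After the shift, demand is Qd = 1108 - 4P and supply is Qs = P + 117.
Setting them equal: 1108 - 4P = P + 117 → 991 = 5P, so P = 198.2 and Q = 315.2.
ΔQ = 315.2 − 311 = +4.20.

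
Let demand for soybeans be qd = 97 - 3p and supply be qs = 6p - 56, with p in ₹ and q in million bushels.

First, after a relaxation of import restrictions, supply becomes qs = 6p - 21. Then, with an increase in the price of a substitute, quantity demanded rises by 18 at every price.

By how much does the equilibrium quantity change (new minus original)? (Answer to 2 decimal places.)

Before the shock: 97 - 3p = 6p - 56 ⇒ 153 = 9p ⇒ p = 17, q = 46.
The shock moves the curves to qd = 115 - 3p and qs = 6p - 21.
Setting them equal: 115 - 3p = 6p - 21 → 136 = 9p, so p = 136/9 ≈ 15.1111 and q = 209/3 ≈ 69.6667.
Δq = 69.6667 − 46 = +23.67.

+23.67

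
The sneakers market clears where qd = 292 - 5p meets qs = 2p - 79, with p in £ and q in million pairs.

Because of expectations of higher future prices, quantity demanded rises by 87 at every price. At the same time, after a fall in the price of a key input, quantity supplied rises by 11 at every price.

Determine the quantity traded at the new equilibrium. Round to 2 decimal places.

Original equilibrium: 292 - 5p = 2p - 79 gives 371 = 7p, so p = 53 and q = 27.
With the change applied: demand qd = 379 - 5p, supply qs = 2p - 68.
Equate the new curves: 379 - 5p = 2p - 68, giving 447 = 7p, p = 447/7 ≈ 63.8571, q = 418/7 ≈ 59.7143.

59.71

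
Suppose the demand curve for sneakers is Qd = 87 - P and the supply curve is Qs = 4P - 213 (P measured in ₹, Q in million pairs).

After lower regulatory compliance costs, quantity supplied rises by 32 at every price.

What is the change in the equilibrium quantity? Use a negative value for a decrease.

+6.4

Before the shock: 87 - P = 4P - 213 ⇒ 300 = 5P ⇒ P = 60, Q = 27.
The new curves are Qd = 87 - P (demand) and Qs = 4P - 181 (supply).
Setting them equal: 87 - P = 4P - 181 → 268 = 5P, so P = 53.6 and Q = 33.4.
ΔQ = 33.4 − 27 = +6.4.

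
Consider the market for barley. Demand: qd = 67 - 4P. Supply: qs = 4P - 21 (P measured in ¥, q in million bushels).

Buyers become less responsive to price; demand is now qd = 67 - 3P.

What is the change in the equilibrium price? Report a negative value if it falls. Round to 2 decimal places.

+1.57

Before the shock: 67 - 4P = 4P - 21 ⇒ 88 = 8P ⇒ P = 11, q = 23.
The shock moves the curves to qd = 67 - 3P and qs = 4P - 21.
Clearing the new market: 67 - 3P = 4P - 21, so P = 88/7 ≈ 12.5714 and q = 205/7 ≈ 29.2857.
ΔP = 12.5714 − 11 = +1.57.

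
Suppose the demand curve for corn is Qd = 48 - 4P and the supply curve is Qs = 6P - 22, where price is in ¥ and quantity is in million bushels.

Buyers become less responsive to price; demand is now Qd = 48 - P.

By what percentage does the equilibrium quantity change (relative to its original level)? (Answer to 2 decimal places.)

+90.00

Original equilibrium: 48 - 4P = 6P - 22 gives 70 = 10P, so P = 7 and Q = 20.
After the shift, demand is Qd = 48 - P and supply is Qs = 6P - 22.
Clearing the new market: 48 - P = 6P - 22, so P = 10 and Q = 38.
%ΔQ = (38 − 20) / 20 × 100 = +90.00%.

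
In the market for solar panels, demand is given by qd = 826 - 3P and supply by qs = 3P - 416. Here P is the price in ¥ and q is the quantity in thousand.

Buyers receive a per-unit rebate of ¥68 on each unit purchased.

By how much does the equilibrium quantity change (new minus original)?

Original equilibrium: 826 - 3P = 3P - 416 gives 1242 = 6P, so P = 207 and q = 205.
Since buyers' out-of-pocket price is the market price minus the rebate, the effective demand curve becomes qd = 1030 - 3P.
Clearing the new market: 1030 - 3P = 3P - 416, so P = 241 and q = 307.
Δq = 307 − 205 = +102.

+102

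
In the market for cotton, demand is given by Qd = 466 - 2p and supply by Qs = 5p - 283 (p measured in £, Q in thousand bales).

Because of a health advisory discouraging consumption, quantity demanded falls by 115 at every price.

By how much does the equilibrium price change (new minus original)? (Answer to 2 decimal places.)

Solve the original market: 466 - 2p = 5p - 283, hence p = 107 and Q = 252.
The shock moves the curves to Qd = 351 - 2p and Qs = 5p - 283.
Clearing the new market: 351 - 2p = 5p - 283, so p = 634/7 ≈ 90.5714 and Q = 1189/7 ≈ 169.8571.
Δp = 90.5714 − 107 = -16.43.

-16.43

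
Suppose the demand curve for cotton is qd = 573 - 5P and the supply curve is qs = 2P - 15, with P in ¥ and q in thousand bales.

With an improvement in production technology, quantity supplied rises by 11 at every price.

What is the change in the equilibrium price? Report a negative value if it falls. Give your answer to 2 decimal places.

-1.57

Solve the original market: 573 - 5P = 2P - 15, hence P = 84 and q = 153.
With the change applied: demand qd = 573 - 5P, supply qs = 2P - 4.
New equilibrium: 573 - 5P = 2P - 4 ⇒ 577 = 7P ⇒ P = 577/7 ≈ 82.4286, q = 1126/7 ≈ 160.8571.
ΔP = 82.4286 − 84 = -1.57.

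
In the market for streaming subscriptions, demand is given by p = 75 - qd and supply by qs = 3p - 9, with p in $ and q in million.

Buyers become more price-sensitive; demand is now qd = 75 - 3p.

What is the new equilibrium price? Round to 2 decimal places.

Before the shock: 75 - p = 3p - 9 ⇒ 84 = 4p ⇒ p = 21, q = 54.
With the change applied: demand qd = 75 - 3p, supply qs = 3p - 9.
Equate the new curves: 75 - 3p = 3p - 9, giving 84 = 6p, p = 14, q = 33.

14.00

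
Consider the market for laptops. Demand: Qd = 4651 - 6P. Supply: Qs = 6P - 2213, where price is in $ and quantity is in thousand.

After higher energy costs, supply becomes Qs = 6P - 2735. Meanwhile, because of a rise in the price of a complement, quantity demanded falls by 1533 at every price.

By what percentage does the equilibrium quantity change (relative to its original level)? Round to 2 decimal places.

-84.29

Before the shock: 4651 - 6P = 6P - 2213 ⇒ 6864 = 12P ⇒ P = 572, Q = 1219.
The new curves are Qd = 3118 - 6P (demand) and Qs = 6P - 2735 (supply).
Clearing the new market: 3118 - 6P = 6P - 2735, so P = 487.75 and Q = 191.5.
%ΔQ = (191.5 − 1219) / 1219 × 100 = -84.29%.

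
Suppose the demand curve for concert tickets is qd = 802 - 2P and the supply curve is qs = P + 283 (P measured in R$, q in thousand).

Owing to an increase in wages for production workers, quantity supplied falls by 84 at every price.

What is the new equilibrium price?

201

Original equilibrium: 802 - 2P = P + 283 gives 519 = 3P, so P = 173 and q = 456.
After the shift, demand is qd = 802 - 2P and supply is qs = P + 199.
Clearing the new market: 802 - 2P = P + 199, so P = 201 and q = 400.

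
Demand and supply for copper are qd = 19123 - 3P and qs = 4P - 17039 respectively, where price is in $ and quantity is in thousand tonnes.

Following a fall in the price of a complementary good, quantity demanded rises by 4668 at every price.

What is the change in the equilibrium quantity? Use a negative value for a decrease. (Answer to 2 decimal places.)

+2667.43

Solve the original market: 19123 - 3P = 4P - 17039, hence P = 5166 and q = 3625.
With the change applied: demand qd = 23791 - 3P, supply qs = 4P - 17039.
Clearing the new market: 23791 - 3P = 4P - 17039, so P = 40830/7 ≈ 5832.8571 and q = 44047/7 ≈ 6292.4286.
Δq = 6292.4286 − 3625 = +2667.43.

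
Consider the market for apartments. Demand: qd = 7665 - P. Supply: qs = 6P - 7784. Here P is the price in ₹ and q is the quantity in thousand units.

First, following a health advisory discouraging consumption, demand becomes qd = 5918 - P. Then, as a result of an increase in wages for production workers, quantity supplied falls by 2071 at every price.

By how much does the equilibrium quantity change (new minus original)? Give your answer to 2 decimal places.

-1793.29

Solve the original market: 7665 - P = 6P - 7784, hence P = 2207 and q = 5458.
The new curves are qd = 5918 - P (demand) and qs = 6P - 9855 (supply).
Setting them equal: 5918 - P = 6P - 9855 → 15773 = 7P, so P = 15773/7 ≈ 2253.2857 and q = 25653/7 ≈ 3664.7143.
Δq = 3664.7143 − 5458 = -1793.29.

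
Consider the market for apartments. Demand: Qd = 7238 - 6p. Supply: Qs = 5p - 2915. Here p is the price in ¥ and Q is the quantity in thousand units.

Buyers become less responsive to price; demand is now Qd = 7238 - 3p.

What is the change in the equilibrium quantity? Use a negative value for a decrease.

Original equilibrium: 7238 - 6p = 5p - 2915 gives 10153 = 11p, so p = 923 and Q = 1700.
With the change applied: demand Qd = 7238 - 3p, supply Qs = 5p - 2915.
Equate the new curves: 7238 - 3p = 5p - 2915, giving 10153 = 8p, p = 1269.125, Q = 3430.625.
ΔQ = 3430.625 − 1700 = +1730.625.

+1730.625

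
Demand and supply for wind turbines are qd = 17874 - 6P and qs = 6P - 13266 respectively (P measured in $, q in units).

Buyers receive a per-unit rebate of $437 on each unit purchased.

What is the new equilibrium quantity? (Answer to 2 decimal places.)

Solve the original market: 17874 - 6P = 6P - 13266, hence P = 2595 and q = 2304.
Since buyers' out-of-pocket price is the market price minus the rebate, the effective demand curve becomes qd = 20496 - 6P.
Clearing the new market: 20496 - 6P = 6P - 13266, so P = 2813.5 and q = 3615.

3615.00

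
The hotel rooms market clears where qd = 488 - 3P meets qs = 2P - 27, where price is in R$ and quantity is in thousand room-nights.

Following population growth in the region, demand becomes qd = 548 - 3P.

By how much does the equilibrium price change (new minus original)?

+12

Initially, 488 - 3P = 2P - 27, so 515 = 5P and P = 103, q = 179.
The new curves are qd = 548 - 3P (demand) and qs = 2P - 27 (supply).
Setting them equal: 548 - 3P = 2P - 27 → 575 = 5P, so P = 115 and q = 203.
ΔP = 115 − 103 = +12.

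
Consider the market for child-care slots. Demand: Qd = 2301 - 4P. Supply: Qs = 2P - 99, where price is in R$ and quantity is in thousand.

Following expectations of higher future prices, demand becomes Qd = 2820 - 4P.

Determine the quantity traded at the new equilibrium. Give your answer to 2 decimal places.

Original equilibrium: 2301 - 4P = 2P - 99 gives 2400 = 6P, so P = 400 and Q = 701.
With the change applied: demand Qd = 2820 - 4P, supply Qs = 2P - 99.
Setting them equal: 2820 - 4P = 2P - 99 → 2919 = 6P, so P = 486.5 and Q = 874.

874.00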